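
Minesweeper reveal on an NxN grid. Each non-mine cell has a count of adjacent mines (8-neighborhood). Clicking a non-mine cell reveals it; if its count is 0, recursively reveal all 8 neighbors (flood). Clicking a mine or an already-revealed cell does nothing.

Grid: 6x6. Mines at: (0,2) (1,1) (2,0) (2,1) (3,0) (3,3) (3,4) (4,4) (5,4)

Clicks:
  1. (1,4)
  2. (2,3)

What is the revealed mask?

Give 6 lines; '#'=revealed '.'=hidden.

Click 1 (1,4) count=0: revealed 9 new [(0,3) (0,4) (0,5) (1,3) (1,4) (1,5) (2,3) (2,4) (2,5)] -> total=9
Click 2 (2,3) count=2: revealed 0 new [(none)] -> total=9

Answer: ...###
...###
...###
......
......
......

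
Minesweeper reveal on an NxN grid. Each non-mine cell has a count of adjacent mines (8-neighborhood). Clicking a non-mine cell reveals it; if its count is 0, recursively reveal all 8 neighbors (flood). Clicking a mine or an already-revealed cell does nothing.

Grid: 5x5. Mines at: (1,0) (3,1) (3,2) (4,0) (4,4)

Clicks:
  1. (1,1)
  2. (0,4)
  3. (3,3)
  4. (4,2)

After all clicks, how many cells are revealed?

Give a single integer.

Answer: 15

Derivation:
Click 1 (1,1) count=1: revealed 1 new [(1,1)] -> total=1
Click 2 (0,4) count=0: revealed 13 new [(0,1) (0,2) (0,3) (0,4) (1,2) (1,3) (1,4) (2,1) (2,2) (2,3) (2,4) (3,3) (3,4)] -> total=14
Click 3 (3,3) count=2: revealed 0 new [(none)] -> total=14
Click 4 (4,2) count=2: revealed 1 new [(4,2)] -> total=15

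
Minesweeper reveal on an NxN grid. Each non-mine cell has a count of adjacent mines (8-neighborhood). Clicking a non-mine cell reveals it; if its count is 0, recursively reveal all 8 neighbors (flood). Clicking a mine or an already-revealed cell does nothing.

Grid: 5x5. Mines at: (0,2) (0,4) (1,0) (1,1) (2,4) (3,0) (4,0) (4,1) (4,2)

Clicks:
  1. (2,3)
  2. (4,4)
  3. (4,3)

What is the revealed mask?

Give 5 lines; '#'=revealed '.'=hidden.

Click 1 (2,3) count=1: revealed 1 new [(2,3)] -> total=1
Click 2 (4,4) count=0: revealed 4 new [(3,3) (3,4) (4,3) (4,4)] -> total=5
Click 3 (4,3) count=1: revealed 0 new [(none)] -> total=5

Answer: .....
.....
...#.
...##
...##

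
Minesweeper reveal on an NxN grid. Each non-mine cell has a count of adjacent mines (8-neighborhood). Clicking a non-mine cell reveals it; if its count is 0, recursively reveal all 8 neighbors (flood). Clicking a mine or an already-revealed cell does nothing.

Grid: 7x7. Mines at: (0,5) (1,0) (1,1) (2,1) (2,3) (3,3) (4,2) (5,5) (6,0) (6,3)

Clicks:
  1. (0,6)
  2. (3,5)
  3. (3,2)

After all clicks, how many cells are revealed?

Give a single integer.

Answer: 14

Derivation:
Click 1 (0,6) count=1: revealed 1 new [(0,6)] -> total=1
Click 2 (3,5) count=0: revealed 12 new [(1,4) (1,5) (1,6) (2,4) (2,5) (2,6) (3,4) (3,5) (3,6) (4,4) (4,5) (4,6)] -> total=13
Click 3 (3,2) count=4: revealed 1 new [(3,2)] -> total=14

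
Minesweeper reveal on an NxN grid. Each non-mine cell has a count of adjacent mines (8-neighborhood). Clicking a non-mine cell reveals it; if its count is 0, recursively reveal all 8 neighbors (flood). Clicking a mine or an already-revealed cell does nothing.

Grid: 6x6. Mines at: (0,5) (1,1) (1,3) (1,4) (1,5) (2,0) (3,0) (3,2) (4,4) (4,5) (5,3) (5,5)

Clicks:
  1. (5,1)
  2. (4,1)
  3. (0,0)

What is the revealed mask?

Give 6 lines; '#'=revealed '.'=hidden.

Click 1 (5,1) count=0: revealed 6 new [(4,0) (4,1) (4,2) (5,0) (5,1) (5,2)] -> total=6
Click 2 (4,1) count=2: revealed 0 new [(none)] -> total=6
Click 3 (0,0) count=1: revealed 1 new [(0,0)] -> total=7

Answer: #.....
......
......
......
###...
###...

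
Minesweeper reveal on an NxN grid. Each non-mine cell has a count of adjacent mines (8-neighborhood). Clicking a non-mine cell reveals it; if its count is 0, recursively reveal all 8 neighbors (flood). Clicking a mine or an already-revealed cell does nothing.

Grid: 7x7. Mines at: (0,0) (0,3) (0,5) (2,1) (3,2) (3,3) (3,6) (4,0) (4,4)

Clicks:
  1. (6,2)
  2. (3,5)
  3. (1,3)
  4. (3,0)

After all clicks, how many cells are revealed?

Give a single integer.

Answer: 22

Derivation:
Click 1 (6,2) count=0: revealed 19 new [(4,1) (4,2) (4,3) (4,5) (4,6) (5,0) (5,1) (5,2) (5,3) (5,4) (5,5) (5,6) (6,0) (6,1) (6,2) (6,3) (6,4) (6,5) (6,6)] -> total=19
Click 2 (3,5) count=2: revealed 1 new [(3,5)] -> total=20
Click 3 (1,3) count=1: revealed 1 new [(1,3)] -> total=21
Click 4 (3,0) count=2: revealed 1 new [(3,0)] -> total=22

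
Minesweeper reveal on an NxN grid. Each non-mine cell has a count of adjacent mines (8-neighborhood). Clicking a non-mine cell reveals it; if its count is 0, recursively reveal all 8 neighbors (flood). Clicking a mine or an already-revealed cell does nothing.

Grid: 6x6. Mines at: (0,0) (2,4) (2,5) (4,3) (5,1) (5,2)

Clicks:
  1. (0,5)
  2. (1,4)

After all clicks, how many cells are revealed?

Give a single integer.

Answer: 22

Derivation:
Click 1 (0,5) count=0: revealed 22 new [(0,1) (0,2) (0,3) (0,4) (0,5) (1,0) (1,1) (1,2) (1,3) (1,4) (1,5) (2,0) (2,1) (2,2) (2,3) (3,0) (3,1) (3,2) (3,3) (4,0) (4,1) (4,2)] -> total=22
Click 2 (1,4) count=2: revealed 0 new [(none)] -> total=22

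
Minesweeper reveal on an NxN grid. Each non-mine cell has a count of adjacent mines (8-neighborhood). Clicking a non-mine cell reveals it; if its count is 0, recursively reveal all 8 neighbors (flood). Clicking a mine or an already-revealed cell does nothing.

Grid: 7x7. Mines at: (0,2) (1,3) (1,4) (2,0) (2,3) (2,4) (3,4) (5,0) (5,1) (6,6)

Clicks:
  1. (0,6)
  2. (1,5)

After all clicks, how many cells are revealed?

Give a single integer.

Click 1 (0,6) count=0: revealed 12 new [(0,5) (0,6) (1,5) (1,6) (2,5) (2,6) (3,5) (3,6) (4,5) (4,6) (5,5) (5,6)] -> total=12
Click 2 (1,5) count=2: revealed 0 new [(none)] -> total=12

Answer: 12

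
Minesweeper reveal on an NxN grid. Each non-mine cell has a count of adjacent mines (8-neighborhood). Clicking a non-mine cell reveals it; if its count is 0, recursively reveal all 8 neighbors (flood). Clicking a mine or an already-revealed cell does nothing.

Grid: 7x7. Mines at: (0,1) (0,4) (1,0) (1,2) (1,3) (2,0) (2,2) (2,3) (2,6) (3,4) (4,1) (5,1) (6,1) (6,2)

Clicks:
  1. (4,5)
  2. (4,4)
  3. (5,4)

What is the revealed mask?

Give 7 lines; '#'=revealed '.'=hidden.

Click 1 (4,5) count=1: revealed 1 new [(4,5)] -> total=1
Click 2 (4,4) count=1: revealed 1 new [(4,4)] -> total=2
Click 3 (5,4) count=0: revealed 12 new [(3,5) (3,6) (4,3) (4,6) (5,3) (5,4) (5,5) (5,6) (6,3) (6,4) (6,5) (6,6)] -> total=14

Answer: .......
.......
.......
.....##
...####
...####
...####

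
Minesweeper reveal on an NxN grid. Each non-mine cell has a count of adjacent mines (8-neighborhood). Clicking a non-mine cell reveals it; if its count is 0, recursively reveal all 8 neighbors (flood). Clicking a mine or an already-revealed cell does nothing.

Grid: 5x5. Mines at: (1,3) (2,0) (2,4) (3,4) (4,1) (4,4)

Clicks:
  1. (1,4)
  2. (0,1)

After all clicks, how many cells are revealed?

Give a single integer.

Click 1 (1,4) count=2: revealed 1 new [(1,4)] -> total=1
Click 2 (0,1) count=0: revealed 6 new [(0,0) (0,1) (0,2) (1,0) (1,1) (1,2)] -> total=7

Answer: 7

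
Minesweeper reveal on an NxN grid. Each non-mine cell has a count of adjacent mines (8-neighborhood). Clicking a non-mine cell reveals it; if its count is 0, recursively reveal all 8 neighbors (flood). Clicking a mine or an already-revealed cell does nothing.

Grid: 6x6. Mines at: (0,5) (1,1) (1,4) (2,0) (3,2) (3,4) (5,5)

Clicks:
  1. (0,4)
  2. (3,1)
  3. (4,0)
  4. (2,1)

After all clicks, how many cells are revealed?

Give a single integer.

Answer: 14

Derivation:
Click 1 (0,4) count=2: revealed 1 new [(0,4)] -> total=1
Click 2 (3,1) count=2: revealed 1 new [(3,1)] -> total=2
Click 3 (4,0) count=0: revealed 11 new [(3,0) (4,0) (4,1) (4,2) (4,3) (4,4) (5,0) (5,1) (5,2) (5,3) (5,4)] -> total=13
Click 4 (2,1) count=3: revealed 1 new [(2,1)] -> total=14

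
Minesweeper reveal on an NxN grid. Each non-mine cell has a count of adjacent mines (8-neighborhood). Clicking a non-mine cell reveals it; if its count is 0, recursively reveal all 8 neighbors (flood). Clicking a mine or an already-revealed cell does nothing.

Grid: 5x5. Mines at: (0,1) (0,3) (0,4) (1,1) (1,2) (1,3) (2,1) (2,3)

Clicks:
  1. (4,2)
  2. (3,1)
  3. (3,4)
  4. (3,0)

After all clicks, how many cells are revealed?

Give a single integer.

Click 1 (4,2) count=0: revealed 10 new [(3,0) (3,1) (3,2) (3,3) (3,4) (4,0) (4,1) (4,2) (4,3) (4,4)] -> total=10
Click 2 (3,1) count=1: revealed 0 new [(none)] -> total=10
Click 3 (3,4) count=1: revealed 0 new [(none)] -> total=10
Click 4 (3,0) count=1: revealed 0 new [(none)] -> total=10

Answer: 10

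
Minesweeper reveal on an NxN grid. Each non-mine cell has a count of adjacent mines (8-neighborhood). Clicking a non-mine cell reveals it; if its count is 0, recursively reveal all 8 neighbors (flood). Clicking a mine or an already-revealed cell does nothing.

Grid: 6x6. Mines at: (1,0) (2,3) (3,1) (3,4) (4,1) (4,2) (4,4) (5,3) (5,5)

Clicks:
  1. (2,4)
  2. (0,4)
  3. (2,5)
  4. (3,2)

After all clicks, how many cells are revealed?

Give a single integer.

Click 1 (2,4) count=2: revealed 1 new [(2,4)] -> total=1
Click 2 (0,4) count=0: revealed 11 new [(0,1) (0,2) (0,3) (0,4) (0,5) (1,1) (1,2) (1,3) (1,4) (1,5) (2,5)] -> total=12
Click 3 (2,5) count=1: revealed 0 new [(none)] -> total=12
Click 4 (3,2) count=4: revealed 1 new [(3,2)] -> total=13

Answer: 13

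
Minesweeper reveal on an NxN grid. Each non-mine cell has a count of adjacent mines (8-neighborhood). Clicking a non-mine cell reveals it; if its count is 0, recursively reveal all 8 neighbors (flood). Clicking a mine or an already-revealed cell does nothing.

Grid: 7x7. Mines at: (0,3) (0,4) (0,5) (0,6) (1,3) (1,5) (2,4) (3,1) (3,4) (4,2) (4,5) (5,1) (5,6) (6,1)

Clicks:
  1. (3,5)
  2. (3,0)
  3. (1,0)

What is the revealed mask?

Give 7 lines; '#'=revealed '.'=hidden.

Click 1 (3,5) count=3: revealed 1 new [(3,5)] -> total=1
Click 2 (3,0) count=1: revealed 1 new [(3,0)] -> total=2
Click 3 (1,0) count=0: revealed 9 new [(0,0) (0,1) (0,2) (1,0) (1,1) (1,2) (2,0) (2,1) (2,2)] -> total=11

Answer: ###....
###....
###....
#....#.
.......
.......
.......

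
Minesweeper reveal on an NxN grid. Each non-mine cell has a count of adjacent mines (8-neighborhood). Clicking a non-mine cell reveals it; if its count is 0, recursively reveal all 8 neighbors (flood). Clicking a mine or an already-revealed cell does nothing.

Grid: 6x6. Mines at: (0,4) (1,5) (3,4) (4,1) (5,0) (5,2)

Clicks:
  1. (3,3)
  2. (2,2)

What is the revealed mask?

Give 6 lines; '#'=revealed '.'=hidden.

Click 1 (3,3) count=1: revealed 1 new [(3,3)] -> total=1
Click 2 (2,2) count=0: revealed 15 new [(0,0) (0,1) (0,2) (0,3) (1,0) (1,1) (1,2) (1,3) (2,0) (2,1) (2,2) (2,3) (3,0) (3,1) (3,2)] -> total=16

Answer: ####..
####..
####..
####..
......
......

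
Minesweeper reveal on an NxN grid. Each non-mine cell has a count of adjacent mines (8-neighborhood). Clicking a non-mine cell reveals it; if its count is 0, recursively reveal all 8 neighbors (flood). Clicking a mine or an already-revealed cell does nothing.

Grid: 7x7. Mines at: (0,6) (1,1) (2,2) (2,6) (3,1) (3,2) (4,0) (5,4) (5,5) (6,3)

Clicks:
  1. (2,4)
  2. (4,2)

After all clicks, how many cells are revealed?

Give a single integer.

Click 1 (2,4) count=0: revealed 17 new [(0,2) (0,3) (0,4) (0,5) (1,2) (1,3) (1,4) (1,5) (2,3) (2,4) (2,5) (3,3) (3,4) (3,5) (4,3) (4,4) (4,5)] -> total=17
Click 2 (4,2) count=2: revealed 1 new [(4,2)] -> total=18

Answer: 18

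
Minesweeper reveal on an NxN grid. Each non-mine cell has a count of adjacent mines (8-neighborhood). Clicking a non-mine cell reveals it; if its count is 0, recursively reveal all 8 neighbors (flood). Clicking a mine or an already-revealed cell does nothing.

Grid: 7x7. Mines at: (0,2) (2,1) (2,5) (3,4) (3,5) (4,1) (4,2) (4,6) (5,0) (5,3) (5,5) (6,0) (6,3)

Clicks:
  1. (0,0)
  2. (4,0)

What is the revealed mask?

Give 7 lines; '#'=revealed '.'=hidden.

Answer: ##.....
##.....
.......
.......
#......
.......
.......

Derivation:
Click 1 (0,0) count=0: revealed 4 new [(0,0) (0,1) (1,0) (1,1)] -> total=4
Click 2 (4,0) count=2: revealed 1 new [(4,0)] -> total=5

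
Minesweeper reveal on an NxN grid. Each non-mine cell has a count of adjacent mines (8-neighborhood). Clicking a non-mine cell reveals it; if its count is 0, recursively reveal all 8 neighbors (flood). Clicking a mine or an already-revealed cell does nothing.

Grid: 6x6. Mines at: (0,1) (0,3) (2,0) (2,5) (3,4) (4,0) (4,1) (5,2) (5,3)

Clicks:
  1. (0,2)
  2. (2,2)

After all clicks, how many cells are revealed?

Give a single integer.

Answer: 10

Derivation:
Click 1 (0,2) count=2: revealed 1 new [(0,2)] -> total=1
Click 2 (2,2) count=0: revealed 9 new [(1,1) (1,2) (1,3) (2,1) (2,2) (2,3) (3,1) (3,2) (3,3)] -> total=10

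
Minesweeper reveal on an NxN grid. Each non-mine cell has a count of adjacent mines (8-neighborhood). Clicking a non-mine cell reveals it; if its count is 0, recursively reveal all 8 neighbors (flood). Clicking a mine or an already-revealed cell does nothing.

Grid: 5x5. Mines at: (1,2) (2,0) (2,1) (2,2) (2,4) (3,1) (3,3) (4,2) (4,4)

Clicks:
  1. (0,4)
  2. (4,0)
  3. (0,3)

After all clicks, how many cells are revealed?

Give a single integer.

Click 1 (0,4) count=0: revealed 4 new [(0,3) (0,4) (1,3) (1,4)] -> total=4
Click 2 (4,0) count=1: revealed 1 new [(4,0)] -> total=5
Click 3 (0,3) count=1: revealed 0 new [(none)] -> total=5

Answer: 5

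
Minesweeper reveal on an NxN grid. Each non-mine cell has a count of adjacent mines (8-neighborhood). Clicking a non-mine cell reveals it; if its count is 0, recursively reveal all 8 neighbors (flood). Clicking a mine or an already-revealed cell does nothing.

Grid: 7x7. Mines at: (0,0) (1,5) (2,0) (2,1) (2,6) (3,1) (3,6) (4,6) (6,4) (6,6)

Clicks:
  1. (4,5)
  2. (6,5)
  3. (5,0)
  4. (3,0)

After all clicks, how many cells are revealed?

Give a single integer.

Click 1 (4,5) count=2: revealed 1 new [(4,5)] -> total=1
Click 2 (6,5) count=2: revealed 1 new [(6,5)] -> total=2
Click 3 (5,0) count=0: revealed 31 new [(0,1) (0,2) (0,3) (0,4) (1,1) (1,2) (1,3) (1,4) (2,2) (2,3) (2,4) (2,5) (3,2) (3,3) (3,4) (3,5) (4,0) (4,1) (4,2) (4,3) (4,4) (5,0) (5,1) (5,2) (5,3) (5,4) (5,5) (6,0) (6,1) (6,2) (6,3)] -> total=33
Click 4 (3,0) count=3: revealed 1 new [(3,0)] -> total=34

Answer: 34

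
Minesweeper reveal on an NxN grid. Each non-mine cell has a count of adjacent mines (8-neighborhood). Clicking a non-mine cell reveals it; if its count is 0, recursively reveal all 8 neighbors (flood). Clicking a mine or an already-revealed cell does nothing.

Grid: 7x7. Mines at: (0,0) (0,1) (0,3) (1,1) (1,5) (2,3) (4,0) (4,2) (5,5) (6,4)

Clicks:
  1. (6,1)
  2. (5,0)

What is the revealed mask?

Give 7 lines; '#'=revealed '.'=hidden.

Answer: .......
.......
.......
.......
.......
####...
####...

Derivation:
Click 1 (6,1) count=0: revealed 8 new [(5,0) (5,1) (5,2) (5,3) (6,0) (6,1) (6,2) (6,3)] -> total=8
Click 2 (5,0) count=1: revealed 0 new [(none)] -> total=8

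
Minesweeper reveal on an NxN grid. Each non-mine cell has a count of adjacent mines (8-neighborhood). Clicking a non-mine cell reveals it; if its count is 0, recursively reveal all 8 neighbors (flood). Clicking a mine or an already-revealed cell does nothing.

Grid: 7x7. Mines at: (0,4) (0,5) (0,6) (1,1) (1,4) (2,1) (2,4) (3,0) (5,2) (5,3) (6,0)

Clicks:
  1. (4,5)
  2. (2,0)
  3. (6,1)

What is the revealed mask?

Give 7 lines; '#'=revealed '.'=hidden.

Answer: .......
.....##
#....##
....###
....###
....###
.#..###

Derivation:
Click 1 (4,5) count=0: revealed 16 new [(1,5) (1,6) (2,5) (2,6) (3,4) (3,5) (3,6) (4,4) (4,5) (4,6) (5,4) (5,5) (5,6) (6,4) (6,5) (6,6)] -> total=16
Click 2 (2,0) count=3: revealed 1 new [(2,0)] -> total=17
Click 3 (6,1) count=2: revealed 1 new [(6,1)] -> total=18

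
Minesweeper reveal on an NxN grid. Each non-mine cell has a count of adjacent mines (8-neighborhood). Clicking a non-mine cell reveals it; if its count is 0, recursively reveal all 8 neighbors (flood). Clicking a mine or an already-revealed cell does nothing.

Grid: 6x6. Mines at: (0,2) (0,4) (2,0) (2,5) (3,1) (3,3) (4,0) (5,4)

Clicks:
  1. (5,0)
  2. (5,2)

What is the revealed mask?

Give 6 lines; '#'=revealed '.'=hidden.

Answer: ......
......
......
......
.###..
####..

Derivation:
Click 1 (5,0) count=1: revealed 1 new [(5,0)] -> total=1
Click 2 (5,2) count=0: revealed 6 new [(4,1) (4,2) (4,3) (5,1) (5,2) (5,3)] -> total=7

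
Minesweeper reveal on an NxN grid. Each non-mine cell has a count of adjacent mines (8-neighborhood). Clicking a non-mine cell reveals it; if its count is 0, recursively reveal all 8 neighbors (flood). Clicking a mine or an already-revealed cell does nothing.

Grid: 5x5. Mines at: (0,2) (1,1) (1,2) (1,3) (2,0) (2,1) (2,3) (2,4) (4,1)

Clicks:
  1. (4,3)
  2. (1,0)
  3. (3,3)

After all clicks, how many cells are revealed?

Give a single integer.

Answer: 7

Derivation:
Click 1 (4,3) count=0: revealed 6 new [(3,2) (3,3) (3,4) (4,2) (4,3) (4,4)] -> total=6
Click 2 (1,0) count=3: revealed 1 new [(1,0)] -> total=7
Click 3 (3,3) count=2: revealed 0 new [(none)] -> total=7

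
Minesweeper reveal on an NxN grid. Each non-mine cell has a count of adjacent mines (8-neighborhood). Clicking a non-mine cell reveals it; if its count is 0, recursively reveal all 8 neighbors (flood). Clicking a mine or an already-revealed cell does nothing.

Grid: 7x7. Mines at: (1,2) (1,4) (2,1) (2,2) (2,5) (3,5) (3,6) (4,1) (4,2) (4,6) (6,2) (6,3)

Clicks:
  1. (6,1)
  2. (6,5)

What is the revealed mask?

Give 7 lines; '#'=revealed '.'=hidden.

Click 1 (6,1) count=1: revealed 1 new [(6,1)] -> total=1
Click 2 (6,5) count=0: revealed 6 new [(5,4) (5,5) (5,6) (6,4) (6,5) (6,6)] -> total=7

Answer: .......
.......
.......
.......
.......
....###
.#..###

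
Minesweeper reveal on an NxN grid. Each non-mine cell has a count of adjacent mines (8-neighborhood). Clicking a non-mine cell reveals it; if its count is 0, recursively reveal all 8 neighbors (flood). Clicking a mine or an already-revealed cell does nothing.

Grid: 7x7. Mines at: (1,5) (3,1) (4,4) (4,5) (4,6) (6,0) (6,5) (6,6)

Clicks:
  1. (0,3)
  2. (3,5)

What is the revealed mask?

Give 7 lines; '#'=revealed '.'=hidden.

Click 1 (0,3) count=0: revealed 18 new [(0,0) (0,1) (0,2) (0,3) (0,4) (1,0) (1,1) (1,2) (1,3) (1,4) (2,0) (2,1) (2,2) (2,3) (2,4) (3,2) (3,3) (3,4)] -> total=18
Click 2 (3,5) count=3: revealed 1 new [(3,5)] -> total=19

Answer: #####..
#####..
#####..
..####.
.......
.......
.......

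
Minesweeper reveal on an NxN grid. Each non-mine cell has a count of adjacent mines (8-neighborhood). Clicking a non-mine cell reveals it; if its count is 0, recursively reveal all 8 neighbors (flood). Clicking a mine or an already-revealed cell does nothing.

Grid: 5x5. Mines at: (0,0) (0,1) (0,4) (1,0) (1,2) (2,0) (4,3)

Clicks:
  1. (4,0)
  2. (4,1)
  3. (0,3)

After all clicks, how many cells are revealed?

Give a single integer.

Click 1 (4,0) count=0: revealed 6 new [(3,0) (3,1) (3,2) (4,0) (4,1) (4,2)] -> total=6
Click 2 (4,1) count=0: revealed 0 new [(none)] -> total=6
Click 3 (0,3) count=2: revealed 1 new [(0,3)] -> total=7

Answer: 7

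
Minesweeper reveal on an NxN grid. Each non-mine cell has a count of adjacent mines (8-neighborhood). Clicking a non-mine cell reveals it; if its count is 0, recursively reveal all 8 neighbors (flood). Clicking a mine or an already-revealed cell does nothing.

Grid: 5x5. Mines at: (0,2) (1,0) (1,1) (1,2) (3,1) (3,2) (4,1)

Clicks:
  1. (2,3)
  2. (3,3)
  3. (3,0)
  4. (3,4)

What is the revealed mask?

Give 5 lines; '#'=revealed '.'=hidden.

Click 1 (2,3) count=2: revealed 1 new [(2,3)] -> total=1
Click 2 (3,3) count=1: revealed 1 new [(3,3)] -> total=2
Click 3 (3,0) count=2: revealed 1 new [(3,0)] -> total=3
Click 4 (3,4) count=0: revealed 8 new [(0,3) (0,4) (1,3) (1,4) (2,4) (3,4) (4,3) (4,4)] -> total=11

Answer: ...##
...##
...##
#..##
...##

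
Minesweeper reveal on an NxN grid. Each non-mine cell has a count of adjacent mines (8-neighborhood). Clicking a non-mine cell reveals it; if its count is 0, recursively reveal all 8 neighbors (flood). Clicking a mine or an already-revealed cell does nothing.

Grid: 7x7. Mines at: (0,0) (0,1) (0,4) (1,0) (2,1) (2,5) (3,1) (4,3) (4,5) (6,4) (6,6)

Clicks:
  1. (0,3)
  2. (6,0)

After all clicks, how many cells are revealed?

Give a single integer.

Answer: 12

Derivation:
Click 1 (0,3) count=1: revealed 1 new [(0,3)] -> total=1
Click 2 (6,0) count=0: revealed 11 new [(4,0) (4,1) (4,2) (5,0) (5,1) (5,2) (5,3) (6,0) (6,1) (6,2) (6,3)] -> total=12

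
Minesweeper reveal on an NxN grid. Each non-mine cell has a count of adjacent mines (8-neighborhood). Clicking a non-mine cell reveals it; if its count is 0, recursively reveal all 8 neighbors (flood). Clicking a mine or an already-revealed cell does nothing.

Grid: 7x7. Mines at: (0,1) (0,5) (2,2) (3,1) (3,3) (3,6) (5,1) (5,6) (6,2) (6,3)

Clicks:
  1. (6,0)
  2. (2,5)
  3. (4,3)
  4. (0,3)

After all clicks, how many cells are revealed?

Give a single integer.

Answer: 9

Derivation:
Click 1 (6,0) count=1: revealed 1 new [(6,0)] -> total=1
Click 2 (2,5) count=1: revealed 1 new [(2,5)] -> total=2
Click 3 (4,3) count=1: revealed 1 new [(4,3)] -> total=3
Click 4 (0,3) count=0: revealed 6 new [(0,2) (0,3) (0,4) (1,2) (1,3) (1,4)] -> total=9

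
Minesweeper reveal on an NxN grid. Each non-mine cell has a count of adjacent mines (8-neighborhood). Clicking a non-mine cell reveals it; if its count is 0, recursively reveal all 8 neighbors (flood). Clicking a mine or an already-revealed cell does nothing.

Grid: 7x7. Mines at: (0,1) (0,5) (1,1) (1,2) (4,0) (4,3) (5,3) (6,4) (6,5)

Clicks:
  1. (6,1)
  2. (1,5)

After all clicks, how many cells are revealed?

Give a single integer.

Answer: 7

Derivation:
Click 1 (6,1) count=0: revealed 6 new [(5,0) (5,1) (5,2) (6,0) (6,1) (6,2)] -> total=6
Click 2 (1,5) count=1: revealed 1 new [(1,5)] -> total=7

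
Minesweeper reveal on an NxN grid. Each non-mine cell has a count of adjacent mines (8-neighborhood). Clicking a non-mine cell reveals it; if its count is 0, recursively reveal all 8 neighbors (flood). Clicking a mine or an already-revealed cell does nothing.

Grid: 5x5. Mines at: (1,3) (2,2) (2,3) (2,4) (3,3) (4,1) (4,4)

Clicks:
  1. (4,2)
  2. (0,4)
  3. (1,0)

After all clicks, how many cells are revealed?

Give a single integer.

Click 1 (4,2) count=2: revealed 1 new [(4,2)] -> total=1
Click 2 (0,4) count=1: revealed 1 new [(0,4)] -> total=2
Click 3 (1,0) count=0: revealed 10 new [(0,0) (0,1) (0,2) (1,0) (1,1) (1,2) (2,0) (2,1) (3,0) (3,1)] -> total=12

Answer: 12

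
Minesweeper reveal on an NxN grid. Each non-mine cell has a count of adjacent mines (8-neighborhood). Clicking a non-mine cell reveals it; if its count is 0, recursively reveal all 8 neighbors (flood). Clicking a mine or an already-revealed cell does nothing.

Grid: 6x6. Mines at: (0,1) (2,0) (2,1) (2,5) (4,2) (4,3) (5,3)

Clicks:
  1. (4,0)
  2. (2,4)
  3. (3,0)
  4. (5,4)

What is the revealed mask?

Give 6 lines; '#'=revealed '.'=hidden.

Click 1 (4,0) count=0: revealed 6 new [(3,0) (3,1) (4,0) (4,1) (5,0) (5,1)] -> total=6
Click 2 (2,4) count=1: revealed 1 new [(2,4)] -> total=7
Click 3 (3,0) count=2: revealed 0 new [(none)] -> total=7
Click 4 (5,4) count=2: revealed 1 new [(5,4)] -> total=8

Answer: ......
......
....#.
##....
##....
##..#.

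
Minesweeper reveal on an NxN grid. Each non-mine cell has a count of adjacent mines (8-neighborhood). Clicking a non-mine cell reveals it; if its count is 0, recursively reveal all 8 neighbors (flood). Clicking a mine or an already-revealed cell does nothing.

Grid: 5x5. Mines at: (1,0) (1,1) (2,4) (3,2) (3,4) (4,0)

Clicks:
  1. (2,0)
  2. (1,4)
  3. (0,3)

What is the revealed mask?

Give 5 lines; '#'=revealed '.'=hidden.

Click 1 (2,0) count=2: revealed 1 new [(2,0)] -> total=1
Click 2 (1,4) count=1: revealed 1 new [(1,4)] -> total=2
Click 3 (0,3) count=0: revealed 5 new [(0,2) (0,3) (0,4) (1,2) (1,3)] -> total=7

Answer: ..###
..###
#....
.....
.....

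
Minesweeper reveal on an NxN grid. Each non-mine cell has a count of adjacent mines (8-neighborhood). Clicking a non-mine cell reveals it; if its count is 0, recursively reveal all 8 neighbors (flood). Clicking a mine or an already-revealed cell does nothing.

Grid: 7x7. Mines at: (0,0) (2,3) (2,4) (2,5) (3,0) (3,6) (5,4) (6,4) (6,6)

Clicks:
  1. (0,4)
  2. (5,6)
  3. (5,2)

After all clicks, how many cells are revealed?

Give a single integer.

Click 1 (0,4) count=0: revealed 12 new [(0,1) (0,2) (0,3) (0,4) (0,5) (0,6) (1,1) (1,2) (1,3) (1,4) (1,5) (1,6)] -> total=12
Click 2 (5,6) count=1: revealed 1 new [(5,6)] -> total=13
Click 3 (5,2) count=0: revealed 15 new [(3,1) (3,2) (3,3) (4,0) (4,1) (4,2) (4,3) (5,0) (5,1) (5,2) (5,3) (6,0) (6,1) (6,2) (6,3)] -> total=28

Answer: 28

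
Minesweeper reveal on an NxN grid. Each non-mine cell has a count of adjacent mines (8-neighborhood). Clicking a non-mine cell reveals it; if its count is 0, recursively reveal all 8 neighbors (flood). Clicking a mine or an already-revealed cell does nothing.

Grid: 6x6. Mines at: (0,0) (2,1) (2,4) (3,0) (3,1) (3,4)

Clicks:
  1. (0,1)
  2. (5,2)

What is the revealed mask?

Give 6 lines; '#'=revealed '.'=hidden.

Answer: .#....
......
......
......
######
######

Derivation:
Click 1 (0,1) count=1: revealed 1 new [(0,1)] -> total=1
Click 2 (5,2) count=0: revealed 12 new [(4,0) (4,1) (4,2) (4,3) (4,4) (4,5) (5,0) (5,1) (5,2) (5,3) (5,4) (5,5)] -> total=13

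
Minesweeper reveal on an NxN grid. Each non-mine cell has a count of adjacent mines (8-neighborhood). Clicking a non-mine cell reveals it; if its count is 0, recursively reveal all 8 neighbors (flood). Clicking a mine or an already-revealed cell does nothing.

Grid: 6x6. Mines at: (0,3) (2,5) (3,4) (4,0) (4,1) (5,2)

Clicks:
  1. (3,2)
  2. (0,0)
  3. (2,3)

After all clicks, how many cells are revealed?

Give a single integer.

Click 1 (3,2) count=1: revealed 1 new [(3,2)] -> total=1
Click 2 (0,0) count=0: revealed 14 new [(0,0) (0,1) (0,2) (1,0) (1,1) (1,2) (1,3) (2,0) (2,1) (2,2) (2,3) (3,0) (3,1) (3,3)] -> total=15
Click 3 (2,3) count=1: revealed 0 new [(none)] -> total=15

Answer: 15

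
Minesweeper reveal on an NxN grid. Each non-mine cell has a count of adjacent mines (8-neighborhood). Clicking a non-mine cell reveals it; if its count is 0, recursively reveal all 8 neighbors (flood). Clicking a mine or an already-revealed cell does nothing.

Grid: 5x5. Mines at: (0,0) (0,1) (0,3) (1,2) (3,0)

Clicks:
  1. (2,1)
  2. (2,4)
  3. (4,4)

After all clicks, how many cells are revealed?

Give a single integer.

Answer: 14

Derivation:
Click 1 (2,1) count=2: revealed 1 new [(2,1)] -> total=1
Click 2 (2,4) count=0: revealed 13 new [(1,3) (1,4) (2,2) (2,3) (2,4) (3,1) (3,2) (3,3) (3,4) (4,1) (4,2) (4,3) (4,4)] -> total=14
Click 3 (4,4) count=0: revealed 0 new [(none)] -> total=14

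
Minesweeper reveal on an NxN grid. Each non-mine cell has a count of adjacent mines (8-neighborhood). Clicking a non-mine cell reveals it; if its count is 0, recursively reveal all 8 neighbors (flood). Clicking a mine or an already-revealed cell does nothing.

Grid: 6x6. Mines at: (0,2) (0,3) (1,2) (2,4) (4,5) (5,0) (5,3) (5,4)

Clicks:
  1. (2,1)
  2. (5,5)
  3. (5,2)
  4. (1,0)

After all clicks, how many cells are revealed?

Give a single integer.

Answer: 18

Derivation:
Click 1 (2,1) count=1: revealed 1 new [(2,1)] -> total=1
Click 2 (5,5) count=2: revealed 1 new [(5,5)] -> total=2
Click 3 (5,2) count=1: revealed 1 new [(5,2)] -> total=3
Click 4 (1,0) count=0: revealed 15 new [(0,0) (0,1) (1,0) (1,1) (2,0) (2,2) (2,3) (3,0) (3,1) (3,2) (3,3) (4,0) (4,1) (4,2) (4,3)] -> total=18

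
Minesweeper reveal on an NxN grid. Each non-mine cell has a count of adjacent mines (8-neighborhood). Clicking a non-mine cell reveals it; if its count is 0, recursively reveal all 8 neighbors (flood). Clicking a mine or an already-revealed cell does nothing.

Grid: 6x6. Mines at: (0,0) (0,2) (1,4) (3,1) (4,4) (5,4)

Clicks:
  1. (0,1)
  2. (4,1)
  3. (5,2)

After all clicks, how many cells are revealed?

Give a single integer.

Click 1 (0,1) count=2: revealed 1 new [(0,1)] -> total=1
Click 2 (4,1) count=1: revealed 1 new [(4,1)] -> total=2
Click 3 (5,2) count=0: revealed 7 new [(4,0) (4,2) (4,3) (5,0) (5,1) (5,2) (5,3)] -> total=9

Answer: 9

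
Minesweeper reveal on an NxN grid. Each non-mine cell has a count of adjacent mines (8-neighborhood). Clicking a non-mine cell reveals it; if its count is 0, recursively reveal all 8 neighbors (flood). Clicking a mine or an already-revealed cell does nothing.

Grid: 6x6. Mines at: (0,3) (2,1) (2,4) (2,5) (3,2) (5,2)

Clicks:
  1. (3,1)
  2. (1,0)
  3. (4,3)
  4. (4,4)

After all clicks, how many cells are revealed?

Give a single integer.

Click 1 (3,1) count=2: revealed 1 new [(3,1)] -> total=1
Click 2 (1,0) count=1: revealed 1 new [(1,0)] -> total=2
Click 3 (4,3) count=2: revealed 1 new [(4,3)] -> total=3
Click 4 (4,4) count=0: revealed 8 new [(3,3) (3,4) (3,5) (4,4) (4,5) (5,3) (5,4) (5,5)] -> total=11

Answer: 11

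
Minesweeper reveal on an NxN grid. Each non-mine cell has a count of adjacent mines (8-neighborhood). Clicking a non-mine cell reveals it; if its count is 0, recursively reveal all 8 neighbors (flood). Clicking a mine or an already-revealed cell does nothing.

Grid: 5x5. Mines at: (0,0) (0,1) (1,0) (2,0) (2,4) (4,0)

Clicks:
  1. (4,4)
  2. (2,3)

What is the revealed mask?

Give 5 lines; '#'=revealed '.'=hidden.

Click 1 (4,4) count=0: revealed 14 new [(1,1) (1,2) (1,3) (2,1) (2,2) (2,3) (3,1) (3,2) (3,3) (3,4) (4,1) (4,2) (4,3) (4,4)] -> total=14
Click 2 (2,3) count=1: revealed 0 new [(none)] -> total=14

Answer: .....
.###.
.###.
.####
.####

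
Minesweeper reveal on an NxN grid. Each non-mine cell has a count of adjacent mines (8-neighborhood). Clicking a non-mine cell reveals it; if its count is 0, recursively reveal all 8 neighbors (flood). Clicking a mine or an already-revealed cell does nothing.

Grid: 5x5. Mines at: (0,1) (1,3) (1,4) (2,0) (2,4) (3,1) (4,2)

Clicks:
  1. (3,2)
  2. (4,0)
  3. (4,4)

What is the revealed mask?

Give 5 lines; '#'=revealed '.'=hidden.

Click 1 (3,2) count=2: revealed 1 new [(3,2)] -> total=1
Click 2 (4,0) count=1: revealed 1 new [(4,0)] -> total=2
Click 3 (4,4) count=0: revealed 4 new [(3,3) (3,4) (4,3) (4,4)] -> total=6

Answer: .....
.....
.....
..###
#..##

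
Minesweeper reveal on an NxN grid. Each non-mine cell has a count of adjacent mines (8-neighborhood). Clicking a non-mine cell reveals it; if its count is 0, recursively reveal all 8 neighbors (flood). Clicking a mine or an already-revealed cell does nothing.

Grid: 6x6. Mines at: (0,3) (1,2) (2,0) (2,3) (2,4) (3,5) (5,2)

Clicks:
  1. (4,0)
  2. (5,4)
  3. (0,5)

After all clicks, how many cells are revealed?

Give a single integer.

Answer: 16

Derivation:
Click 1 (4,0) count=0: revealed 6 new [(3,0) (3,1) (4,0) (4,1) (5,0) (5,1)] -> total=6
Click 2 (5,4) count=0: revealed 6 new [(4,3) (4,4) (4,5) (5,3) (5,4) (5,5)] -> total=12
Click 3 (0,5) count=0: revealed 4 new [(0,4) (0,5) (1,4) (1,5)] -> total=16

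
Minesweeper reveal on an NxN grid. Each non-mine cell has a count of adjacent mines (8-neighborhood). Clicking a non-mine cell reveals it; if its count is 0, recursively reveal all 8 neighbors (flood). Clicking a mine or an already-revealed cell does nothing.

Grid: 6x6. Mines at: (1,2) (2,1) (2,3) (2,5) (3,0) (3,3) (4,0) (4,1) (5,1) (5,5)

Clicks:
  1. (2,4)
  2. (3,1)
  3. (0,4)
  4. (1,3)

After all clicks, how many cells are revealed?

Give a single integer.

Click 1 (2,4) count=3: revealed 1 new [(2,4)] -> total=1
Click 2 (3,1) count=4: revealed 1 new [(3,1)] -> total=2
Click 3 (0,4) count=0: revealed 6 new [(0,3) (0,4) (0,5) (1,3) (1,4) (1,5)] -> total=8
Click 4 (1,3) count=2: revealed 0 new [(none)] -> total=8

Answer: 8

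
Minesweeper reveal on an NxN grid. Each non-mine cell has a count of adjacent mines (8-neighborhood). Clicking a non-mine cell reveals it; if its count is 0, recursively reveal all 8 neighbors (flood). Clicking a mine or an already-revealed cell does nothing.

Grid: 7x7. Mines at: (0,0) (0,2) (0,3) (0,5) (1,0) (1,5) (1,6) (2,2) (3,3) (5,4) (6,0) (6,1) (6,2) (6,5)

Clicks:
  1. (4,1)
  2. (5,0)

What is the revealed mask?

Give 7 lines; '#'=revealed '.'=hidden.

Answer: .......
.......
##.....
###....
###....
###....
.......

Derivation:
Click 1 (4,1) count=0: revealed 11 new [(2,0) (2,1) (3,0) (3,1) (3,2) (4,0) (4,1) (4,2) (5,0) (5,1) (5,2)] -> total=11
Click 2 (5,0) count=2: revealed 0 new [(none)] -> total=11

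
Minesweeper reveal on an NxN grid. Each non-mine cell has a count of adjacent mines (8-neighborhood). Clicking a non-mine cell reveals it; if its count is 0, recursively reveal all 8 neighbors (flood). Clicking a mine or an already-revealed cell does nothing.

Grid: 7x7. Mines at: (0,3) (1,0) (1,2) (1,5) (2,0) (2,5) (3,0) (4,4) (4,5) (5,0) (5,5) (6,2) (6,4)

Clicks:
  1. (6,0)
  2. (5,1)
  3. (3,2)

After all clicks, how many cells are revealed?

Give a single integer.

Click 1 (6,0) count=1: revealed 1 new [(6,0)] -> total=1
Click 2 (5,1) count=2: revealed 1 new [(5,1)] -> total=2
Click 3 (3,2) count=0: revealed 11 new [(2,1) (2,2) (2,3) (3,1) (3,2) (3,3) (4,1) (4,2) (4,3) (5,2) (5,3)] -> total=13

Answer: 13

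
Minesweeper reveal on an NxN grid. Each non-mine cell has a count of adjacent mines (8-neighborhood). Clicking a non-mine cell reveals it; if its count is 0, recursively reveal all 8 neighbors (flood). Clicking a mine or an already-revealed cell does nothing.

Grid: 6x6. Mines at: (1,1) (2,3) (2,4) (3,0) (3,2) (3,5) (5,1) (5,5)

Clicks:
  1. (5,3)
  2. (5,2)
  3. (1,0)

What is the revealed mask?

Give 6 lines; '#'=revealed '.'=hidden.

Answer: ......
#.....
......
......
..###.
..###.

Derivation:
Click 1 (5,3) count=0: revealed 6 new [(4,2) (4,3) (4,4) (5,2) (5,3) (5,4)] -> total=6
Click 2 (5,2) count=1: revealed 0 new [(none)] -> total=6
Click 3 (1,0) count=1: revealed 1 new [(1,0)] -> total=7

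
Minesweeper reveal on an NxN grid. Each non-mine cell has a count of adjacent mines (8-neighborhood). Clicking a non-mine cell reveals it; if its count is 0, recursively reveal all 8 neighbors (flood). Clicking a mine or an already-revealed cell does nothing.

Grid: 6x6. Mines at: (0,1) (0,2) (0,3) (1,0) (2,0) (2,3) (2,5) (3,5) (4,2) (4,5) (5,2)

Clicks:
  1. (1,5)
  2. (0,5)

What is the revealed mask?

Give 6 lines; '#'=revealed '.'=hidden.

Click 1 (1,5) count=1: revealed 1 new [(1,5)] -> total=1
Click 2 (0,5) count=0: revealed 3 new [(0,4) (0,5) (1,4)] -> total=4

Answer: ....##
....##
......
......
......
......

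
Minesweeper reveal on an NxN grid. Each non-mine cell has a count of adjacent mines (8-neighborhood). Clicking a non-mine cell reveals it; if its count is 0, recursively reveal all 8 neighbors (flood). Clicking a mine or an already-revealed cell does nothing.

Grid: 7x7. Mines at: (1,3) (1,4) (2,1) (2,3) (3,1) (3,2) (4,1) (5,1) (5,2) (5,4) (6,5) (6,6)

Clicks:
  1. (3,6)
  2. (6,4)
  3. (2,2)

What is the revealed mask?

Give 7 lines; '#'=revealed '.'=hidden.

Answer: .....##
.....##
..#.###
....###
....###
.....##
....#..

Derivation:
Click 1 (3,6) count=0: revealed 15 new [(0,5) (0,6) (1,5) (1,6) (2,4) (2,5) (2,6) (3,4) (3,5) (3,6) (4,4) (4,5) (4,6) (5,5) (5,6)] -> total=15
Click 2 (6,4) count=2: revealed 1 new [(6,4)] -> total=16
Click 3 (2,2) count=5: revealed 1 new [(2,2)] -> total=17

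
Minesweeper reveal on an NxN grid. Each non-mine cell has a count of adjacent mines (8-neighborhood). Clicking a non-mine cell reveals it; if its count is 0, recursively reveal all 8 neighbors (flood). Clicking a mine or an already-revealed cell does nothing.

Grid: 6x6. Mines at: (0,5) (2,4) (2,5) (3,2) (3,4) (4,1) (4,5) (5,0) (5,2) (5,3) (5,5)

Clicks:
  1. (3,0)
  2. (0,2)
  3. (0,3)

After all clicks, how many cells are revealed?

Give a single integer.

Answer: 16

Derivation:
Click 1 (3,0) count=1: revealed 1 new [(3,0)] -> total=1
Click 2 (0,2) count=0: revealed 15 new [(0,0) (0,1) (0,2) (0,3) (0,4) (1,0) (1,1) (1,2) (1,3) (1,4) (2,0) (2,1) (2,2) (2,3) (3,1)] -> total=16
Click 3 (0,3) count=0: revealed 0 new [(none)] -> total=16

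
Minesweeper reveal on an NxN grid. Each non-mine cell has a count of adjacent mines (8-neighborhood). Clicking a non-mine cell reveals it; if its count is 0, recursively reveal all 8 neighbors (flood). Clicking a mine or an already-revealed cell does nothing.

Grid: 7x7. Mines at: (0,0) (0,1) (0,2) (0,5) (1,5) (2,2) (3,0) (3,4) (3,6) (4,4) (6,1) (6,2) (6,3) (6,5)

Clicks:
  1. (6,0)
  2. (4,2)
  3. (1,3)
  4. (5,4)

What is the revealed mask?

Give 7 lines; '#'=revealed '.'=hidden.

Answer: .......
...#...
.......
.###...
.###...
.####..
#......

Derivation:
Click 1 (6,0) count=1: revealed 1 new [(6,0)] -> total=1
Click 2 (4,2) count=0: revealed 9 new [(3,1) (3,2) (3,3) (4,1) (4,2) (4,3) (5,1) (5,2) (5,3)] -> total=10
Click 3 (1,3) count=2: revealed 1 new [(1,3)] -> total=11
Click 4 (5,4) count=3: revealed 1 new [(5,4)] -> total=12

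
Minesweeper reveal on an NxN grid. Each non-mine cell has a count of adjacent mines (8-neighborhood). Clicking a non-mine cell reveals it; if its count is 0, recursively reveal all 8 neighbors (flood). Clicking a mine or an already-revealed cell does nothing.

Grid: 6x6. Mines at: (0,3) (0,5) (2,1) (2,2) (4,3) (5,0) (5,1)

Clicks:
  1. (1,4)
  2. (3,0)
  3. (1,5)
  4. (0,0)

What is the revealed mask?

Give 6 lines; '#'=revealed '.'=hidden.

Click 1 (1,4) count=2: revealed 1 new [(1,4)] -> total=1
Click 2 (3,0) count=1: revealed 1 new [(3,0)] -> total=2
Click 3 (1,5) count=1: revealed 1 new [(1,5)] -> total=3
Click 4 (0,0) count=0: revealed 6 new [(0,0) (0,1) (0,2) (1,0) (1,1) (1,2)] -> total=9

Answer: ###...
###.##
......
#.....
......
......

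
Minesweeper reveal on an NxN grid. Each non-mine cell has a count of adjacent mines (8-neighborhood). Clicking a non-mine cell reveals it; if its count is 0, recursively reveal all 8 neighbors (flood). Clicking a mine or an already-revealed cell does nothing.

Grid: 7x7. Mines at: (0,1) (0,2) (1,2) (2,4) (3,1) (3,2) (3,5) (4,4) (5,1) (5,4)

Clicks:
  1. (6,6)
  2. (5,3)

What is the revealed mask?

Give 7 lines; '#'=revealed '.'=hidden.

Answer: .......
.......
.......
.......
.....##
...#.##
.....##

Derivation:
Click 1 (6,6) count=0: revealed 6 new [(4,5) (4,6) (5,5) (5,6) (6,5) (6,6)] -> total=6
Click 2 (5,3) count=2: revealed 1 new [(5,3)] -> total=7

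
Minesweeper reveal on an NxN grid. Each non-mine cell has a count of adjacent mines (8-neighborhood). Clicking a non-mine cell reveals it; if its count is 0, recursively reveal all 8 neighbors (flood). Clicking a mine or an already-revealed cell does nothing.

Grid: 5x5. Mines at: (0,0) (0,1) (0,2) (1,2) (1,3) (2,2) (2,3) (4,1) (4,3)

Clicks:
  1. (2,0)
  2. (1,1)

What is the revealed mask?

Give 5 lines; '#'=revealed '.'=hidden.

Answer: .....
##...
##...
##...
.....

Derivation:
Click 1 (2,0) count=0: revealed 6 new [(1,0) (1,1) (2,0) (2,1) (3,0) (3,1)] -> total=6
Click 2 (1,1) count=5: revealed 0 new [(none)] -> total=6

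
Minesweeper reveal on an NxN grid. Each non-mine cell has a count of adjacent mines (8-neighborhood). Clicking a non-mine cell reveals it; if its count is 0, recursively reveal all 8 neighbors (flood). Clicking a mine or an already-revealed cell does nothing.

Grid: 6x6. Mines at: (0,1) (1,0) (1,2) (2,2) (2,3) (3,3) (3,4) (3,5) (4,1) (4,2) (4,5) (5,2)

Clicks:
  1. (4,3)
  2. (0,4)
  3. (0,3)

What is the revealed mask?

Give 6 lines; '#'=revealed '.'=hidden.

Click 1 (4,3) count=4: revealed 1 new [(4,3)] -> total=1
Click 2 (0,4) count=0: revealed 8 new [(0,3) (0,4) (0,5) (1,3) (1,4) (1,5) (2,4) (2,5)] -> total=9
Click 3 (0,3) count=1: revealed 0 new [(none)] -> total=9

Answer: ...###
...###
....##
......
...#..
......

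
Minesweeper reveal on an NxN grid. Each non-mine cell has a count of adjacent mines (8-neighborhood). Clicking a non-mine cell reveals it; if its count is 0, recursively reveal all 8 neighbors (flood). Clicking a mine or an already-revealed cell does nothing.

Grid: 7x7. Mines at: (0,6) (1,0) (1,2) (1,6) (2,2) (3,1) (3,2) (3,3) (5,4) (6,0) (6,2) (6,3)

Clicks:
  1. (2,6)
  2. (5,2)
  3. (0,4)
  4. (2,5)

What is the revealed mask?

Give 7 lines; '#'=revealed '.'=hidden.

Answer: ...###.
...###.
...####
.......
.......
..#....
.......

Derivation:
Click 1 (2,6) count=1: revealed 1 new [(2,6)] -> total=1
Click 2 (5,2) count=2: revealed 1 new [(5,2)] -> total=2
Click 3 (0,4) count=0: revealed 9 new [(0,3) (0,4) (0,5) (1,3) (1,4) (1,5) (2,3) (2,4) (2,5)] -> total=11
Click 4 (2,5) count=1: revealed 0 new [(none)] -> total=11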